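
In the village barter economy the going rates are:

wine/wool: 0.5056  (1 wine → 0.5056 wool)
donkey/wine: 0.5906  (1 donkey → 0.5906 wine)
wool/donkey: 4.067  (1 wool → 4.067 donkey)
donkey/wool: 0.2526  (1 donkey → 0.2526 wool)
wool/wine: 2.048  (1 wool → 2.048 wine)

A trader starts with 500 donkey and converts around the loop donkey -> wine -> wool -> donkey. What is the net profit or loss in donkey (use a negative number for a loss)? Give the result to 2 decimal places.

107.22

500 donkey × 0.5906 = 295.3 wine
295.3 wine × 0.5056 = 149.30368 wool
149.30368 wool × 4.067 = 607.21806656 donkey
Net change: 607.21806656 − 500 = 107.21806656 donkey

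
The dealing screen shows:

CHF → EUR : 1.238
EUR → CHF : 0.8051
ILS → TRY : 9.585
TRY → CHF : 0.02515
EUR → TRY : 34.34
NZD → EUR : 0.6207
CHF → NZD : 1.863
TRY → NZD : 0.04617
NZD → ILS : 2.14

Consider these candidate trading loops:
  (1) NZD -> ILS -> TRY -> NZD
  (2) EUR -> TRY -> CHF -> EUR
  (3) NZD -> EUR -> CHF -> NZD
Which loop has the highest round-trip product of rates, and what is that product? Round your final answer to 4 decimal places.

1.0692

(1) 2.14 × 9.585 × 0.04617 = 0.94703
(2) 34.34 × 0.02515 × 1.238 = 1.06920
(3) 0.6207 × 0.8051 × 1.863 = 0.93099
Highest is cycle (2) at 1.0692 (>1, arbitrage).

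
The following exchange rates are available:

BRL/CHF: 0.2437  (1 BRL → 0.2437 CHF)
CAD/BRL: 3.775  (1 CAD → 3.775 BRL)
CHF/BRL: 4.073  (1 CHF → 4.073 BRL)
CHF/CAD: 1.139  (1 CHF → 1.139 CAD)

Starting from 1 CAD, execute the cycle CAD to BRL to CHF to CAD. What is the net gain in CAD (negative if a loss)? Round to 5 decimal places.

0.04784

1 CAD × 3.775 = 3.775 BRL
3.775 BRL × 0.2437 = 0.9199675 CHF
0.9199675 CHF × 1.139 = 1.0478429825 CAD
Net change: 1.0478429825 − 1 = 0.0478429825 CAD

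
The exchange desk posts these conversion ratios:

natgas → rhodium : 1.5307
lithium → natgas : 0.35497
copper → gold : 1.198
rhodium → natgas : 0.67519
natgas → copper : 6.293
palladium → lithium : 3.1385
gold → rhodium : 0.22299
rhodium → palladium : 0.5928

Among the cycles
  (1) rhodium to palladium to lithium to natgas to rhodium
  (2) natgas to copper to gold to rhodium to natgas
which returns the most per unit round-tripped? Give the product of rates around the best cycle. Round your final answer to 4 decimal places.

1.1351

(1) 0.5928 × 3.1385 × 0.35497 × 1.5307 = 1.01091
(2) 6.293 × 1.198 × 0.22299 × 0.67519 = 1.13508
Highest is cycle (2) at 1.1351 (>1, arbitrage).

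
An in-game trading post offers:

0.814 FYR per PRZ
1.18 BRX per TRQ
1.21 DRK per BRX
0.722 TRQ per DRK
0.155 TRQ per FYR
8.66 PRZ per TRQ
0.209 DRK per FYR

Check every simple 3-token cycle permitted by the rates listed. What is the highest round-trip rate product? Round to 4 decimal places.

1.0926

FYR→TRQ→PRZ→FYR: 0.155 × 8.66 × 0.814 = 1.09263
DRK→TRQ→BRX→DRK: 0.722 × 1.18 × 1.21 = 1.03087
Maximum is FYR→TRQ→PRZ→FYR at 1.0926; arbitrage exists.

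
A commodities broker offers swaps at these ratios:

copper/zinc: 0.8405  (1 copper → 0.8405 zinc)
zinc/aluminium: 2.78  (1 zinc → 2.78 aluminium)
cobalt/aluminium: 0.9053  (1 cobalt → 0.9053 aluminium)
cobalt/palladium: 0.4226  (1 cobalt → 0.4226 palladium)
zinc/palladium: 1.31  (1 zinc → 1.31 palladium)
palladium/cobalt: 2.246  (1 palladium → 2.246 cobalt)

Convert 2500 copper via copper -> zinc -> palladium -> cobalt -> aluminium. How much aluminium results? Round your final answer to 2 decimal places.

2500 copper × 0.8405 = 2101.25 zinc
2101.25 zinc × 1.31 = 2752.6375 palladium
2752.6375 palladium × 2.246 = 6182.423825 cobalt
6182.423825 cobalt × 0.9053 = 5596.9482887725 aluminium

5596.95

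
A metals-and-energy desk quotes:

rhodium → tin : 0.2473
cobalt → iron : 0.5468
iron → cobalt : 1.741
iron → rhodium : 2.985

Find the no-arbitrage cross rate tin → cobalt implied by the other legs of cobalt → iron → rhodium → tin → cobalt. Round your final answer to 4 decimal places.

Known legs of the cycle: 0.5468 × 2.985 × 0.2473 = 0.4036425654
For no arbitrage the full-cycle product must be 1, so the missing rate is 1 / 0.4036425654 ≈ 2.477439.

2.4774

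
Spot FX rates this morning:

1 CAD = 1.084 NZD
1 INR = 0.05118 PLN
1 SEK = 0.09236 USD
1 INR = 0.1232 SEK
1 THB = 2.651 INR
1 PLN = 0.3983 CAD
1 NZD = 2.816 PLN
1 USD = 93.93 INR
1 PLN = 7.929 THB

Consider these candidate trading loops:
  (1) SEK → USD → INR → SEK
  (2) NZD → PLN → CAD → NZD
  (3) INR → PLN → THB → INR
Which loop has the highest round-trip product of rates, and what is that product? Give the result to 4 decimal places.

1.2158

(1) 0.09236 × 93.93 × 0.1232 = 1.06881
(2) 2.816 × 0.3983 × 1.084 = 1.21583
(3) 0.05118 × 7.929 × 2.651 = 1.07579
Highest is cycle (2) at 1.2158 (>1, arbitrage).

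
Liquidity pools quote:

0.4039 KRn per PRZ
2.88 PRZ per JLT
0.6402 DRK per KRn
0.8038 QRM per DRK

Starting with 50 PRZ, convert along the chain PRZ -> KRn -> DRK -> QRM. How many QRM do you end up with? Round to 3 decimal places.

50 PRZ × 0.4039 = 20.195 KRn
20.195 KRn × 0.6402 = 12.928839 DRK
12.928839 DRK × 0.8038 = 10.3922007882 QRM

10.392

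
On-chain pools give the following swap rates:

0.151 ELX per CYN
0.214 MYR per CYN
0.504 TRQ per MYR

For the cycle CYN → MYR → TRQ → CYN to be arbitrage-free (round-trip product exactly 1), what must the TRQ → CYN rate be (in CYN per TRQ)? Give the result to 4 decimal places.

Known legs of the cycle: 0.214 × 0.504 = 0.107856
For no arbitrage the full-cycle product must be 1, so the missing rate is 1 / 0.107856 ≈ 9.271621.

9.2716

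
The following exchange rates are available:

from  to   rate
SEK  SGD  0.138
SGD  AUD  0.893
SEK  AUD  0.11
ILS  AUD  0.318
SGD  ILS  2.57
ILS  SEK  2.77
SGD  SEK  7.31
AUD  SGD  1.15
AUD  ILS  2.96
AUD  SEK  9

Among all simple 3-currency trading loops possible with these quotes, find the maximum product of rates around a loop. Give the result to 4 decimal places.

SEK→SGD→AUD→SEK: 0.138 × 0.893 × 9 = 1.10911
ILS→SEK→SGD→ILS: 2.77 × 0.138 × 2.57 = 0.98241
ILS→AUD→SGD→ILS: 0.318 × 1.15 × 2.57 = 0.93985
SEK→AUD→SGD→SEK: 0.11 × 1.15 × 7.31 = 0.92472
ILS→SEK→AUD→ILS: 2.77 × 0.11 × 2.96 = 0.90191
Maximum is SEK→SGD→AUD→SEK at 1.1091; arbitrage exists.

1.1091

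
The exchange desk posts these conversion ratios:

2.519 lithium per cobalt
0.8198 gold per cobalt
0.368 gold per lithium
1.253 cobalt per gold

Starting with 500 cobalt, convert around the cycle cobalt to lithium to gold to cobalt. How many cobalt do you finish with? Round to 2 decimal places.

500 cobalt × 2.519 = 1259.5 lithium
1259.5 lithium × 0.368 = 463.496 gold
463.496 gold × 1.253 = 580.760488 cobalt

580.76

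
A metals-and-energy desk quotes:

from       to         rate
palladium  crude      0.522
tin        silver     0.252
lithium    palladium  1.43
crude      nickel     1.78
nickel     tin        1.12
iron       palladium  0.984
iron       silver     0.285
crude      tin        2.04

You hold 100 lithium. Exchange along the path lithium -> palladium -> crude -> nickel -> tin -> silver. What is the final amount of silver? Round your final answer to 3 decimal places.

37.501

100 lithium × 1.43 = 143 palladium
143 palladium × 0.522 = 74.646 crude
74.646 crude × 1.78 = 132.86988 nickel
132.86988 nickel × 1.12 = 148.8142656 tin
148.8142656 tin × 0.252 = 37.5011949312 silver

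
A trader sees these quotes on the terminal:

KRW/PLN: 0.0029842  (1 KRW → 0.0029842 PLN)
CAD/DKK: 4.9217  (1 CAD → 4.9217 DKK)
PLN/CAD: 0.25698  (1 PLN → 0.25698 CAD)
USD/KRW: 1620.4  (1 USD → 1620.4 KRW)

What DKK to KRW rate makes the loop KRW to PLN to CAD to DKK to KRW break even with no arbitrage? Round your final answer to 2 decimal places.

264.95

Known legs of the cycle: 0.0029842 × 0.25698 × 4.9217 = 0.0037743518982372
For no arbitrage the full-cycle product must be 1, so the missing rate is 1 / 0.0037743518982372 ≈ 264.9461.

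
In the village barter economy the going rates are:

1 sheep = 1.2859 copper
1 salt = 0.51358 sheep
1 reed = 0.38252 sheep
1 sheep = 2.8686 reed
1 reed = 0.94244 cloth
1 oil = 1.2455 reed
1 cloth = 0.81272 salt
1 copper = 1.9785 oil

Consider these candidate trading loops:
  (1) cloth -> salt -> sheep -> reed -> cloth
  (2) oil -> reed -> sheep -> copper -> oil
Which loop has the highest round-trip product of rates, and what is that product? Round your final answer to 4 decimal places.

(1) 0.81272 × 0.51358 × 2.8686 × 0.94244 = 1.12843
(2) 1.2455 × 0.38252 × 1.2859 × 1.9785 = 1.21211
Highest is cycle (2) at 1.2121 (>1, arbitrage).

1.2121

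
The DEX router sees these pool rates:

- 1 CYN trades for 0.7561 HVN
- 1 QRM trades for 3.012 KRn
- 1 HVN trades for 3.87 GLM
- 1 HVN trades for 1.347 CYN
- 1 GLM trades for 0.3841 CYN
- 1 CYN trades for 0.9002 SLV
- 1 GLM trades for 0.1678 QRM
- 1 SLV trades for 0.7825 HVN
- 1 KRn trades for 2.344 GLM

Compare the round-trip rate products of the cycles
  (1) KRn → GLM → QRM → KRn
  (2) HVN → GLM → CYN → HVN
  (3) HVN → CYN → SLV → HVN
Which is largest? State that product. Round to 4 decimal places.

(1) 2.344 × 0.1678 × 3.012 = 1.18469
(2) 3.87 × 0.3841 × 0.7561 = 1.12392
(3) 1.347 × 0.9002 × 0.7825 = 0.94884
Highest is cycle (1) at 1.1847 (>1, arbitrage).

1.1847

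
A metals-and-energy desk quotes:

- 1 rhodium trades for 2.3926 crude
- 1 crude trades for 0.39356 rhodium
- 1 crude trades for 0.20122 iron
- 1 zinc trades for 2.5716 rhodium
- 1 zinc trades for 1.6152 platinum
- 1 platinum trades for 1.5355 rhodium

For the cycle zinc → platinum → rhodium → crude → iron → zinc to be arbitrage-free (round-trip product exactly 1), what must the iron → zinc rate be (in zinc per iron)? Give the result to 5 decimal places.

Known legs of the cycle: 1.6152 × 1.5355 × 2.3926 × 0.20122 = 1.1940358594404912
For no arbitrage the full-cycle product must be 1, so the missing rate is 1 / 1.1940358594404912 ≈ 0.8374958.

0.83750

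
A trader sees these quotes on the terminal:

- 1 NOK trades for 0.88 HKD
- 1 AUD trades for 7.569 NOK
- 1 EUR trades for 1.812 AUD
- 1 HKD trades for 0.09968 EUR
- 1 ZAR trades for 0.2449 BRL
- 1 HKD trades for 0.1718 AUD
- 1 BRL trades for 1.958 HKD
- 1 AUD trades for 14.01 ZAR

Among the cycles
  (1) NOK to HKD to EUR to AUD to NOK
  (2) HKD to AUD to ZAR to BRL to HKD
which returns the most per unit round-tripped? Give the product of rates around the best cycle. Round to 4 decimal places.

(1) 0.88 × 0.09968 × 1.812 × 7.569 = 1.20306
(2) 0.1718 × 14.01 × 0.2449 × 1.958 = 1.15415
Highest is cycle (1) at 1.2031 (>1, arbitrage).

1.2031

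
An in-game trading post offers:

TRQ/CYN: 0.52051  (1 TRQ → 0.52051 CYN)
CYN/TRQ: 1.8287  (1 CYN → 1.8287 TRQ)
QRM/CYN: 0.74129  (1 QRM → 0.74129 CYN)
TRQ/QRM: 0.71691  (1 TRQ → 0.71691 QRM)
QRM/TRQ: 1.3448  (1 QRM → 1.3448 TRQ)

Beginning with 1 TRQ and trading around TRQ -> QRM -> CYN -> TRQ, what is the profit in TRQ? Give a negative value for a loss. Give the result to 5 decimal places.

-0.02816

1 TRQ × 0.71691 = 0.71691 QRM
0.71691 QRM × 0.74129 = 0.5314382139 CYN
0.5314382139 CYN × 1.8287 = 0.97184106175893 TRQ
Net change: 0.97184106175893 − 1 = -0.02815893824107 TRQ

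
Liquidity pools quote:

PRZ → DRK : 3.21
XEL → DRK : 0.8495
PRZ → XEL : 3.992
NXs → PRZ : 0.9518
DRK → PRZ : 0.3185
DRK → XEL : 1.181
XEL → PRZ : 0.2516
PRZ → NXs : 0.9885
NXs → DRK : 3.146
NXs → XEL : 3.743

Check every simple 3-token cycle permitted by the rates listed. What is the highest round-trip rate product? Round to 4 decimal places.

DRK→PRZ→XEL→DRK: 0.3185 × 3.992 × 0.8495 = 1.08010
DRK→PRZ→NXs→DRK: 0.3185 × 0.9885 × 3.146 = 0.99048
DRK→XEL→PRZ→DRK: 1.181 × 0.2516 × 3.21 = 0.95382
NXs→XEL→PRZ→NXs: 3.743 × 0.2516 × 0.9885 = 0.93091
Maximum is DRK→PRZ→XEL→DRK at 1.0801; arbitrage exists.

1.0801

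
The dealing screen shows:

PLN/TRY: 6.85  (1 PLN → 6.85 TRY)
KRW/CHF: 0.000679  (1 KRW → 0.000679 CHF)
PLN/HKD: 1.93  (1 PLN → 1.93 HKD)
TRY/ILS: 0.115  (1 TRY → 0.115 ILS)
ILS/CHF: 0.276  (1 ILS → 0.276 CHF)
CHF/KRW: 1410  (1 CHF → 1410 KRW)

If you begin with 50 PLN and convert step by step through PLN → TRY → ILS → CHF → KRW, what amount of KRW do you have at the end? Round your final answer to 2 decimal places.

15328.04

50 PLN × 6.85 = 342.5 TRY
342.5 TRY × 0.115 = 39.3875 ILS
39.3875 ILS × 0.276 = 10.87095 CHF
10.87095 CHF × 1410 = 15328.0395 KRW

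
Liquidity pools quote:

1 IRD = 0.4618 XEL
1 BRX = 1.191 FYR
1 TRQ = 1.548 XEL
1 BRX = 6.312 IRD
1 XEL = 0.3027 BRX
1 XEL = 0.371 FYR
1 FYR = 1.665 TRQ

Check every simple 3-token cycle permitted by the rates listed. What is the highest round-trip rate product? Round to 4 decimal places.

0.9562

XEL→FYR→TRQ→XEL: 0.371 × 1.665 × 1.548 = 0.95622
BRX→IRD→XEL→BRX: 6.312 × 0.4618 × 0.3027 = 0.88233
Maximum is XEL→FYR→TRQ→XEL at 0.9562; no arbitrage — every cycle loses value.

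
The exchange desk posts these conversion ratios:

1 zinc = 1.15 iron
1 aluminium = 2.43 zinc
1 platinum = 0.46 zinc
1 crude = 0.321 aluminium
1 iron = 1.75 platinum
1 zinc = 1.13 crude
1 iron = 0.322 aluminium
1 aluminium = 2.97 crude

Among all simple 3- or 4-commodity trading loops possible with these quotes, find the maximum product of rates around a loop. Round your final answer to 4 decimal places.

0.9258

platinum→zinc→iron→platinum: 0.46 × 1.15 × 1.75 = 0.92575
iron→aluminium→zinc→iron: 0.322 × 2.43 × 1.15 = 0.89983
crude→aluminium→zinc→crude: 0.321 × 2.43 × 1.13 = 0.88143
Maximum is platinum→zinc→iron→platinum at 0.9258; no arbitrage — every cycle loses value.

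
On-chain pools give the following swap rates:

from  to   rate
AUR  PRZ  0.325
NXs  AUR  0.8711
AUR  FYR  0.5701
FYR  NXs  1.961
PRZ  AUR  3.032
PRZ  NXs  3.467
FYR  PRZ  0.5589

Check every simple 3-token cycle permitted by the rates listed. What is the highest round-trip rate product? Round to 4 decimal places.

0.9815

AUR→PRZ→NXs→AUR: 0.325 × 3.467 × 0.8711 = 0.98153
AUR→FYR→NXs→AUR: 0.5701 × 1.961 × 0.8711 = 0.97386
AUR→FYR→PRZ→AUR: 0.5701 × 0.5589 × 3.032 = 0.96608
Maximum is AUR→PRZ→NXs→AUR at 0.9815; no arbitrage — every cycle loses value.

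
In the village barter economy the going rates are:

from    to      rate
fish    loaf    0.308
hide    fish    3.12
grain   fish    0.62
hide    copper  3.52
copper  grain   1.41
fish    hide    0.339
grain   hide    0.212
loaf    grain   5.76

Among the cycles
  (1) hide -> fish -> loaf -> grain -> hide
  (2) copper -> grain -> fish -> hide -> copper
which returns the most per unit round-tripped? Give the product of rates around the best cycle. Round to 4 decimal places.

(1) 3.12 × 0.308 × 5.76 × 0.212 = 1.17345
(2) 1.41 × 0.62 × 0.339 × 3.52 = 1.04317
Highest is cycle (1) at 1.1734 (>1, arbitrage).

1.1734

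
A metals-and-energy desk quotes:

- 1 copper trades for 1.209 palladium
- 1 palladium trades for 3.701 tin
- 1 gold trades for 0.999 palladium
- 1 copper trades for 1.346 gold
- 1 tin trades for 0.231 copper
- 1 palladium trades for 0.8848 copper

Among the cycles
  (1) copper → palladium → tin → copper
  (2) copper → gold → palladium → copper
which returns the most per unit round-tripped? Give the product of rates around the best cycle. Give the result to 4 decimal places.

(1) 1.209 × 3.701 × 0.231 = 1.03361
(2) 1.346 × 0.999 × 0.8848 = 1.18975
Highest is cycle (2) at 1.1897 (>1, arbitrage).

1.1897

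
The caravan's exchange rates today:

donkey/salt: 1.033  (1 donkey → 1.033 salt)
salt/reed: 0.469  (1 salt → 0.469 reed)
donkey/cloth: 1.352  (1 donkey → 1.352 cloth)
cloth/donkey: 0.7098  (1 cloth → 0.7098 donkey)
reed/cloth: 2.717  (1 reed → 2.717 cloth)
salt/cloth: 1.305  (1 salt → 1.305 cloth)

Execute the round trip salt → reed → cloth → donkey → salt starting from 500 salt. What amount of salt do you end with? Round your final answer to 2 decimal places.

467.16

500 salt × 0.469 = 234.5 reed
234.5 reed × 2.717 = 637.1365 cloth
637.1365 cloth × 0.7098 = 452.2394877 donkey
452.2394877 donkey × 1.033 = 467.1633907941 salt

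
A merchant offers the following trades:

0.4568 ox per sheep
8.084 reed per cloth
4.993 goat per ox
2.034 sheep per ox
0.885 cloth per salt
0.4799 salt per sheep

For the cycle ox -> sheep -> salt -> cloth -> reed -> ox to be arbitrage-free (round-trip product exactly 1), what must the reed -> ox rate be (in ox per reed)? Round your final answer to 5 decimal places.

Known legs of the cycle: 2.034 × 0.4799 × 0.885 × 8.084 = 6.983470036044
For no arbitrage the full-cycle product must be 1, so the missing rate is 1 / 6.983470036044 ≈ 0.1431953.

0.14320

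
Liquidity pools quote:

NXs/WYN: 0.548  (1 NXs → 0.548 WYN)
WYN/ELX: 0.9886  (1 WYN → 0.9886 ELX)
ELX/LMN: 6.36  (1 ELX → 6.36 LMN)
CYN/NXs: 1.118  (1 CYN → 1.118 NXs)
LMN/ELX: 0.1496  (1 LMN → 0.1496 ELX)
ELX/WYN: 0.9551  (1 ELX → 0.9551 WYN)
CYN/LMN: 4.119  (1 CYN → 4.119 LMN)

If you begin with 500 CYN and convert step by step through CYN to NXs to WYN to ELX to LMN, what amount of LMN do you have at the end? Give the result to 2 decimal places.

500 CYN × 1.118 = 559 NXs
559 NXs × 0.548 = 306.332 WYN
306.332 WYN × 0.9886 = 302.8398152 ELX
302.8398152 ELX × 6.36 = 1926.061224672 LMN

1926.06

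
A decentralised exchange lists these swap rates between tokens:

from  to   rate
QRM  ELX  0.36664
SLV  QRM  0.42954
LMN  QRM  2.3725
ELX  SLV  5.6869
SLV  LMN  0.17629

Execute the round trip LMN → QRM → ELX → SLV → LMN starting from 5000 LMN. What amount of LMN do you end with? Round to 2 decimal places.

5000 LMN × 2.3725 = 11862.5 QRM
11862.5 QRM × 0.36664 = 4349.267 ELX
4349.267 ELX × 5.6869 = 24733.8465023 SLV
24733.8465023 SLV × 0.17629 = 4360.329799890467 LMN

4360.33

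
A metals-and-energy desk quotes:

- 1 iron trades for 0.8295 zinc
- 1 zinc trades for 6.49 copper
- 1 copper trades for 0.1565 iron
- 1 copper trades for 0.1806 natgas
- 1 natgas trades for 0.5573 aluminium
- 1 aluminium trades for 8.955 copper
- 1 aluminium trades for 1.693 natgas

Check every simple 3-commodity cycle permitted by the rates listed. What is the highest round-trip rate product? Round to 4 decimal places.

aluminium→copper→natgas→aluminium: 8.955 × 0.1806 × 0.5573 = 0.90131
zinc→copper→iron→zinc: 6.49 × 0.1565 × 0.8295 = 0.84251
Maximum is aluminium→copper→natgas→aluminium at 0.9013; no arbitrage — every cycle loses value.

0.9013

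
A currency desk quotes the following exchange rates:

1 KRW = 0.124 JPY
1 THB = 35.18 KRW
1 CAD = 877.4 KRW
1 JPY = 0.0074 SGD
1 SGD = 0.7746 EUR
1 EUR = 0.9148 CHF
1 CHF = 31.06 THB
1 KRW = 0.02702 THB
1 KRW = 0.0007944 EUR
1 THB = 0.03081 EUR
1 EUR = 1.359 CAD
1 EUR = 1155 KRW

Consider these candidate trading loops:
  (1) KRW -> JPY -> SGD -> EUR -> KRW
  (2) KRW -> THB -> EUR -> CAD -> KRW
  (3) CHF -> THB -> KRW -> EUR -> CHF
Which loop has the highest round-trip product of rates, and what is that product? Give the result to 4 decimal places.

0.9926

(1) 0.124 × 0.0074 × 0.7746 × 1155 = 0.82094
(2) 0.02702 × 0.03081 × 1.359 × 877.4 = 0.99265
(3) 31.06 × 35.18 × 0.0007944 × 0.9148 = 0.79408
Highest is cycle (2) at 0.9926 (≤1, no arbitrage).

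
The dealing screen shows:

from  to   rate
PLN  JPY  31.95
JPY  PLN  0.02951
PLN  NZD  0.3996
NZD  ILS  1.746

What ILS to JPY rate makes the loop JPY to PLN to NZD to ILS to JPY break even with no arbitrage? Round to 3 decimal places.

48.569

Known legs of the cycle: 0.02951 × 0.3996 × 1.746 = 0.020589174216
For no arbitrage the full-cycle product must be 1, so the missing rate is 1 / 0.020589174216 ≈ 48.56921.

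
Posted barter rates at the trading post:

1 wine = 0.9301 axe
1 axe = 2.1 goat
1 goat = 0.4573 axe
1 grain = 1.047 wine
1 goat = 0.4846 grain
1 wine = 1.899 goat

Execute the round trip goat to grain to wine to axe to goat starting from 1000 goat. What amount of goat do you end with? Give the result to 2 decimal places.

991.01

1000 goat × 0.4846 = 484.6 grain
484.6 grain × 1.047 = 507.3762 wine
507.3762 wine × 0.9301 = 471.91060362 axe
471.91060362 axe × 2.1 = 991.012267602 goat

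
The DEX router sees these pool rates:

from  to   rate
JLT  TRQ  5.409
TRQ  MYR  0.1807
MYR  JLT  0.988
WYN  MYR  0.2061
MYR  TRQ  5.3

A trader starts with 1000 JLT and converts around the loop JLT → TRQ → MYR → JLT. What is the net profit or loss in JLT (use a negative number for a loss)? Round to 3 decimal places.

1000 JLT × 5.409 = 5409 TRQ
5409 TRQ × 0.1807 = 977.4063 MYR
977.4063 MYR × 0.988 = 965.6774244 JLT
Net change: 965.6774244 − 1000 = -34.3225756 JLT

-34.323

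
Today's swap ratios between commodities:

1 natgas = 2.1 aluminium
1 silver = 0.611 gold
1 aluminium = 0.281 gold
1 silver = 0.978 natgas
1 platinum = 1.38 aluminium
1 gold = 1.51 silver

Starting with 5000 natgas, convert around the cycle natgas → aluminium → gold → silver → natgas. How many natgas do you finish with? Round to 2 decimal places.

4357.24

5000 natgas × 2.1 = 10500 aluminium
10500 aluminium × 0.281 = 2950.5 gold
2950.5 gold × 1.51 = 4455.255 silver
4455.255 silver × 0.978 = 4357.23939 natgas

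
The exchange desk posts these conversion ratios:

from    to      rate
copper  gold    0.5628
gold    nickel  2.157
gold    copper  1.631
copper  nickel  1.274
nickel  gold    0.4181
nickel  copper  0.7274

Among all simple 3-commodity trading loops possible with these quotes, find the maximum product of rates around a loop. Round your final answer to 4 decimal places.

0.8830

gold→nickel→copper→gold: 2.157 × 0.7274 × 0.5628 = 0.88303
gold→copper→nickel→gold: 1.631 × 1.274 × 0.4181 = 0.86877
Maximum is gold→nickel→copper→gold at 0.8830; no arbitrage — every cycle loses value.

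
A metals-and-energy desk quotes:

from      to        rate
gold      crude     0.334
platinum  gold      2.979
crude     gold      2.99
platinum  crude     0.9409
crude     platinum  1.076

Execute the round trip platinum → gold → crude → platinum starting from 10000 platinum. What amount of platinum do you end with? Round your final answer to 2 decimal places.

10706.05

10000 platinum × 2.979 = 29790 gold
29790 gold × 0.334 = 9949.86 crude
9949.86 crude × 1.076 = 10706.04936 platinum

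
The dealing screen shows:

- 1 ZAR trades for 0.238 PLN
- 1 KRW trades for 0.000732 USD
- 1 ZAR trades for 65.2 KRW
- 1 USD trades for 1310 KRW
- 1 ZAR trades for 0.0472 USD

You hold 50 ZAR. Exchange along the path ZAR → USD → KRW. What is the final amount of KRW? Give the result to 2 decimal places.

50 ZAR × 0.0472 = 2.36 USD
2.36 USD × 1310 = 3091.6 KRW

3091.60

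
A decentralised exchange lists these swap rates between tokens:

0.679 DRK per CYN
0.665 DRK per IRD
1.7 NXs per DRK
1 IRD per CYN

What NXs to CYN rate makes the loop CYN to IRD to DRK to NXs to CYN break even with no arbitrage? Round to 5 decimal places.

Known legs of the cycle: 1 × 0.665 × 1.7 = 1.1305
For no arbitrage the full-cycle product must be 1, so the missing rate is 1 / 1.1305 ≈ 0.8845644.

0.88456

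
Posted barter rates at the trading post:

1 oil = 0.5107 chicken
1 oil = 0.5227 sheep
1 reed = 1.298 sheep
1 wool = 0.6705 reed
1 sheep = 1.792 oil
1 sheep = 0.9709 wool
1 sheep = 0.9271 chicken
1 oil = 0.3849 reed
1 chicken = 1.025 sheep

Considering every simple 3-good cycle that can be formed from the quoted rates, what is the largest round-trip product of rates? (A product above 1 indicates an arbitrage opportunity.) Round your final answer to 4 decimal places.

0.9381

chicken→sheep→oil→chicken: 1.025 × 1.792 × 0.5107 = 0.93805
reed→sheep→oil→reed: 1.298 × 1.792 × 0.3849 = 0.89528
reed→sheep→wool→reed: 1.298 × 0.9709 × 0.6705 = 0.84498
Maximum is chicken→sheep→oil→chicken at 0.9381; no arbitrage — every cycle loses value.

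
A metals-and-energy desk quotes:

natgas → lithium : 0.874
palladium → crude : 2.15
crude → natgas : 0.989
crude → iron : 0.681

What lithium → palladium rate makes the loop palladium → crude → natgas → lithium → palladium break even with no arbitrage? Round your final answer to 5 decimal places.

0.53809

Known legs of the cycle: 2.15 × 0.989 × 0.874 = 1.8584299
For no arbitrage the full-cycle product must be 1, so the missing rate is 1 / 1.8584299 ≈ 0.5380886.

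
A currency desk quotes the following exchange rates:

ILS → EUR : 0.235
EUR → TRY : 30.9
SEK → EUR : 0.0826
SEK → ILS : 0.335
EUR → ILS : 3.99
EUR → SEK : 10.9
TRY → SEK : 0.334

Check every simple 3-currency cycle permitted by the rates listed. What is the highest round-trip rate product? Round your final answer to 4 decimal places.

EUR→SEK→ILS→EUR: 10.9 × 0.335 × 0.235 = 0.85810
EUR→TRY→SEK→EUR: 30.9 × 0.334 × 0.0826 = 0.85248
Maximum is EUR→SEK→ILS→EUR at 0.8581; no arbitrage — every cycle loses value.

0.8581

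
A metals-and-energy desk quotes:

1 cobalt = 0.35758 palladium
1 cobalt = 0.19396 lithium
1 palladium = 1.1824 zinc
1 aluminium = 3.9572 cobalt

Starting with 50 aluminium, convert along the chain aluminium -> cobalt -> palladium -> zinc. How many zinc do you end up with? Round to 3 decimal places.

83.656

50 aluminium × 3.9572 = 197.86 cobalt
197.86 cobalt × 0.35758 = 70.7507788 palladium
70.7507788 palladium × 1.1824 = 83.65572085312 zinc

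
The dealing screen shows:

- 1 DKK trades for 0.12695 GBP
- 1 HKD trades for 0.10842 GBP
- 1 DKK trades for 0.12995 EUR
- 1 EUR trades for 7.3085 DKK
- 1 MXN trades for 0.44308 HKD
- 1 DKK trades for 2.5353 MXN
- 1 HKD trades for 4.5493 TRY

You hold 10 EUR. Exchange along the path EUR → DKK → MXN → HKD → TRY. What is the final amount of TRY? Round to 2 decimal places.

373.49

10 EUR × 7.3085 = 73.085 DKK
73.085 DKK × 2.5353 = 185.2924005 MXN
185.2924005 MXN × 0.44308 = 82.09935681354 HKD
82.09935681354 HKD × 4.5493 = 373.494603951837522 TRY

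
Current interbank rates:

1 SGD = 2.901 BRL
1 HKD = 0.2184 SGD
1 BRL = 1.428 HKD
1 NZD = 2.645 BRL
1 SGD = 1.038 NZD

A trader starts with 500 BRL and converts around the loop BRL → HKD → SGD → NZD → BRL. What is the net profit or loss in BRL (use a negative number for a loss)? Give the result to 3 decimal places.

500 BRL × 1.428 = 714 HKD
714 HKD × 0.2184 = 155.9376 SGD
155.9376 SGD × 1.038 = 161.8632288 NZD
161.8632288 NZD × 2.645 = 428.128240176 BRL
Net change: 428.128240176 − 500 = -71.871759824 BRL

-71.872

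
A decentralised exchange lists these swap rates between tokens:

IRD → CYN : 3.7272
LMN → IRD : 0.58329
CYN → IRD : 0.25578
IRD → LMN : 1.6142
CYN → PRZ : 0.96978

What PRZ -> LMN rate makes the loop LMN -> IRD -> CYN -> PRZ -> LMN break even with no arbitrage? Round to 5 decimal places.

0.47431

Known legs of the cycle: 0.58329 × 3.7272 × 0.96978 = 2.10833904489264
For no arbitrage the full-cycle product must be 1, so the missing rate is 1 / 2.10833904489264 ≈ 0.4743070.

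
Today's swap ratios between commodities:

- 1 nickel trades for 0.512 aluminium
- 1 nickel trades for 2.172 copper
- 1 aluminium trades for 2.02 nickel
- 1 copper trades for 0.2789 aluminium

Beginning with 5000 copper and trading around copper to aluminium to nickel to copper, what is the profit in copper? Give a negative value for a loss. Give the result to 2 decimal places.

1118.29

5000 copper × 0.2789 = 1394.5 aluminium
1394.5 aluminium × 2.02 = 2816.89 nickel
2816.89 nickel × 2.172 = 6118.28508 copper
Net change: 6118.28508 − 5000 = 1118.28508 copper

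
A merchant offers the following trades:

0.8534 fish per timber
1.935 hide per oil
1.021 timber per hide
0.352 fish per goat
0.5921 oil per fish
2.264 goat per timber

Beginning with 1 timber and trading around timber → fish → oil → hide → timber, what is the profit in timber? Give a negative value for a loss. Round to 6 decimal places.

-0.001715

1 timber × 0.8534 = 0.8534 fish
0.8534 fish × 0.5921 = 0.50529814 oil
0.50529814 oil × 1.935 = 0.9777519009 hide
0.9777519009 hide × 1.021 = 0.9982846908189 timber
Net change: 0.9982846908189 − 1 = -0.0017153091811 timber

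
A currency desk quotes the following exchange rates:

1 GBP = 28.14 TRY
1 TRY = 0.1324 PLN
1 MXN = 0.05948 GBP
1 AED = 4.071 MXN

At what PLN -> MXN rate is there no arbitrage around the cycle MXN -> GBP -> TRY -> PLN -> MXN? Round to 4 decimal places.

Known legs of the cycle: 0.05948 × 28.14 × 0.1324 = 0.22160677728
For no arbitrage the full-cycle product must be 1, so the missing rate is 1 / 0.22160677728 ≈ 4.512497.

4.5125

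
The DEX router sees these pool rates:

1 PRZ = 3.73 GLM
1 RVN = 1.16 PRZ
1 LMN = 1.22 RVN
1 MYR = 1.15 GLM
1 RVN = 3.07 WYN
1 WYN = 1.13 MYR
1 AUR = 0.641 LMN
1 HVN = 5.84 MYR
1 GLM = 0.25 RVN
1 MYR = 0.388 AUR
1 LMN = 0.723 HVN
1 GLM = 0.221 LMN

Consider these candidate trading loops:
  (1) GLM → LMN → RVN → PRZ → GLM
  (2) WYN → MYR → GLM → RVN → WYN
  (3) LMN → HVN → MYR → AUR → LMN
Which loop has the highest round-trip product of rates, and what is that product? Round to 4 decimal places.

1.1666

(1) 0.221 × 1.22 × 1.16 × 3.73 = 1.16659
(2) 1.13 × 1.15 × 0.25 × 3.07 = 0.99737
(3) 0.723 × 5.84 × 0.388 × 0.641 = 1.05012
Highest is cycle (1) at 1.1666 (>1, arbitrage).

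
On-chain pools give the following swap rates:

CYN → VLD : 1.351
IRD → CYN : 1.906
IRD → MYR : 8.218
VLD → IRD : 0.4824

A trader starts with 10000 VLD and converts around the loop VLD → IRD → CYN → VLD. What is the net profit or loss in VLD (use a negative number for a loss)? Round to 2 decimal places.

2421.83

10000 VLD × 0.4824 = 4824 IRD
4824 IRD × 1.906 = 9194.544 CYN
9194.544 CYN × 1.351 = 12421.828944 VLD
Net change: 12421.828944 − 10000 = 2421.828944 VLD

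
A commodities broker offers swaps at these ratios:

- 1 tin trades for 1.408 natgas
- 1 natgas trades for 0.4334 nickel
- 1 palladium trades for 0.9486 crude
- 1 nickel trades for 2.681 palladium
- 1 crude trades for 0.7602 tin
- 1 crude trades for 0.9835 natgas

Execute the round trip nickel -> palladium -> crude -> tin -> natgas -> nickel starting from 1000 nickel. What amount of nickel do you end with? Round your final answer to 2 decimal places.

1000 nickel × 2.681 = 2681 palladium
2681 palladium × 0.9486 = 2543.1966 crude
2543.1966 crude × 0.7602 = 1933.33805532 tin
1933.33805532 tin × 1.408 = 2722.13998189056 natgas
2722.13998189056 natgas × 0.4334 = 1179.775468151368704 nickel

1179.78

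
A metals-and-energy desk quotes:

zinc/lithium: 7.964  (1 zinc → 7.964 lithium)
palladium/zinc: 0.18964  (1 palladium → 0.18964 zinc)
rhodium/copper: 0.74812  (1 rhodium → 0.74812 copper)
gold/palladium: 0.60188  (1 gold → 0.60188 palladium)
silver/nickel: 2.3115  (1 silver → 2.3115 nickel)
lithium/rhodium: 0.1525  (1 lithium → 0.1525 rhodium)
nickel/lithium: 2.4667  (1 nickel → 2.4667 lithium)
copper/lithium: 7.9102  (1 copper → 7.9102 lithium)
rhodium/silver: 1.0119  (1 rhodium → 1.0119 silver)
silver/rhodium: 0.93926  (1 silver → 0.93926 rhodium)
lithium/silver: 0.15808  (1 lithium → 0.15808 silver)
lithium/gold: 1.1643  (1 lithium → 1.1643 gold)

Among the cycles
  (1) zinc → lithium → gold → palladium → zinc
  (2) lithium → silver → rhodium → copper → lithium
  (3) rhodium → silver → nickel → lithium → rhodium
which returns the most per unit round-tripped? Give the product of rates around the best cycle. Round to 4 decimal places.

(1) 7.964 × 1.1643 × 0.60188 × 0.18964 = 1.05837
(2) 0.15808 × 0.93926 × 0.74812 × 7.9102 = 0.87866
(3) 1.0119 × 2.3115 × 2.4667 × 0.1525 = 0.87987
Highest is cycle (1) at 1.0584 (>1, arbitrage).

1.0584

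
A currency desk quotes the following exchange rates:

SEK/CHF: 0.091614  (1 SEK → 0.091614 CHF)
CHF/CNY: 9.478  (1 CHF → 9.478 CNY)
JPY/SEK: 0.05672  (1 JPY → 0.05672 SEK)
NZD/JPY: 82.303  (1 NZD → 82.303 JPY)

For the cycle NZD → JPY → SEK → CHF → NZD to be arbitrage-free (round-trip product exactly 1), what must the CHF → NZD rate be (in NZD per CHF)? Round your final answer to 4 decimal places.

2.3382

Known legs of the cycle: 82.303 × 0.05672 × 0.091614 = 0.42767487142224
For no arbitrage the full-cycle product must be 1, so the missing rate is 1 / 0.42767487142224 ≈ 2.338225.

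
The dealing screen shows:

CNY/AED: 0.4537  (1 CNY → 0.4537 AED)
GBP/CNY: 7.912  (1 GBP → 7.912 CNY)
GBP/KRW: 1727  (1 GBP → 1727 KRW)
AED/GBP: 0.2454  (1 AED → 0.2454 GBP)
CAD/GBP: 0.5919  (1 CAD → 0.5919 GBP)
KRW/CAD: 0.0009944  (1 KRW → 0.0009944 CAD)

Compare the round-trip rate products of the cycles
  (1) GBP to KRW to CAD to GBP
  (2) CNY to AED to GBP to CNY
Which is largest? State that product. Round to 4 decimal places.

(1) 1727 × 0.0009944 × 0.5919 = 1.01649
(2) 0.4537 × 0.2454 × 7.912 = 0.88091
Highest is cycle (1) at 1.0165 (>1, arbitrage).

1.0165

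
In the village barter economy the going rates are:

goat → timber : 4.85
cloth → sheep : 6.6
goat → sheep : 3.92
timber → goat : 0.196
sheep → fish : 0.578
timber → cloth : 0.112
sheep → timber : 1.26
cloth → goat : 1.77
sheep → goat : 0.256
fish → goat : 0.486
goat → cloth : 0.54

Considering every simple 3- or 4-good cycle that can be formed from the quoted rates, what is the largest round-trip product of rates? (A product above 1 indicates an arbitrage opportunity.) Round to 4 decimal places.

1.1012

goat→sheep→fish→goat: 3.92 × 0.578 × 0.486 = 1.10116
goat→cloth→sheep→fish→goat: 0.54 × 6.6 × 0.578 × 0.486 = 1.00116
timber→cloth→goat→sheep→timber: 0.112 × 1.77 × 3.92 × 1.26 = 0.97915
timber→goat→sheep→timber: 0.196 × 3.92 × 1.26 = 0.96808
timber→cloth→goat→timber: 0.112 × 1.77 × 4.85 = 0.96146
timber→cloth→sheep→timber: 0.112 × 6.6 × 1.26 = 0.93139
timber→cloth→sheep→goat→timber: 0.112 × 6.6 × 0.256 × 4.85 = 0.91779
goat→cloth→sheep→goat: 0.54 × 6.6 × 0.256 = 0.91238
timber→goat→cloth→sheep→timber: 0.196 × 0.54 × 6.6 × 1.26 = 0.88017
Maximum is goat→sheep→fish→goat at 1.1012; arbitrage exists.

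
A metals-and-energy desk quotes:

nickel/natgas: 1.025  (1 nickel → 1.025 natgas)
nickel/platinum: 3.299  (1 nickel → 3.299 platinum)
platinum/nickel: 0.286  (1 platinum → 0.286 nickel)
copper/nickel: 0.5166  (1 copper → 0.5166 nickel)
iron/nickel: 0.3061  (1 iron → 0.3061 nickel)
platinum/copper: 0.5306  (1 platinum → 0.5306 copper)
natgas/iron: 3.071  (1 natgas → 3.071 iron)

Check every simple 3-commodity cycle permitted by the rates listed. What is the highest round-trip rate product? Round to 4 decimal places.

0.9635

iron→nickel→natgas→iron: 0.3061 × 1.025 × 3.071 = 0.96353
platinum→copper→nickel→platinum: 0.5306 × 0.5166 × 3.299 = 0.90428
Maximum is iron→nickel→natgas→iron at 0.9635; no arbitrage — every cycle loses value.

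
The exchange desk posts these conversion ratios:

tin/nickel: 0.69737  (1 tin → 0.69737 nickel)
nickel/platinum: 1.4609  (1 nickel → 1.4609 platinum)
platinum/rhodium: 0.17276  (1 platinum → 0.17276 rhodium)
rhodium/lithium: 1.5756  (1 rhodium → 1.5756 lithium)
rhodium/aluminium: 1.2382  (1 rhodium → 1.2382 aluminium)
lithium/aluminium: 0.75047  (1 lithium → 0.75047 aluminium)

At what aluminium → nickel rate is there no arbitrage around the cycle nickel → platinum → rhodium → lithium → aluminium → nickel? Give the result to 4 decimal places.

3.3509

Known legs of the cycle: 1.4609 × 0.17276 × 1.5756 × 0.75047 = 0.298430352993824688
For no arbitrage the full-cycle product must be 1, so the missing rate is 1 / 0.298430352993824688 ≈ 3.350866.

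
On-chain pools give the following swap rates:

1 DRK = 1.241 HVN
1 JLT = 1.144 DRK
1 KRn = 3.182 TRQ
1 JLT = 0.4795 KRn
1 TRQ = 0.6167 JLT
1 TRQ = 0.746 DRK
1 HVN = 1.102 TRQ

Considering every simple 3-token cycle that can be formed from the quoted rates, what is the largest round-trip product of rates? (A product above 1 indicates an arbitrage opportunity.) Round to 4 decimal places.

1.0202

TRQ→DRK→HVN→TRQ: 0.746 × 1.241 × 1.102 = 1.02022
JLT→KRn→TRQ→JLT: 0.4795 × 3.182 × 0.6167 = 0.94094
Maximum is TRQ→DRK→HVN→TRQ at 1.0202; arbitrage exists.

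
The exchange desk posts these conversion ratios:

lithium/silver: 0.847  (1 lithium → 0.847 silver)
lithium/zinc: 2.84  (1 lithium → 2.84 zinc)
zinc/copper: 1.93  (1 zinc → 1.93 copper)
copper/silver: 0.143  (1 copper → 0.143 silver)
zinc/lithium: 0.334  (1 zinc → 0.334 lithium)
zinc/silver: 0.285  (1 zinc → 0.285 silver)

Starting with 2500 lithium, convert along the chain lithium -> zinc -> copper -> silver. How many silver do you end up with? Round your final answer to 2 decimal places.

1959.53

2500 lithium × 2.84 = 7100 zinc
7100 zinc × 1.93 = 13703 copper
13703 copper × 0.143 = 1959.529 silver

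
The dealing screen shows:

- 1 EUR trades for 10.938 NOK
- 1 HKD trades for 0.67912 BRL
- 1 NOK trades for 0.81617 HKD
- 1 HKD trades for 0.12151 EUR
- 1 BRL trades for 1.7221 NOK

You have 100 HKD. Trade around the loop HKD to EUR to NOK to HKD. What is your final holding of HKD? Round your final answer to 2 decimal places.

100 HKD × 0.12151 = 12.151 EUR
12.151 EUR × 10.938 = 132.907638 NOK
132.907638 NOK × 0.81617 = 108.47522690646 HKD

108.48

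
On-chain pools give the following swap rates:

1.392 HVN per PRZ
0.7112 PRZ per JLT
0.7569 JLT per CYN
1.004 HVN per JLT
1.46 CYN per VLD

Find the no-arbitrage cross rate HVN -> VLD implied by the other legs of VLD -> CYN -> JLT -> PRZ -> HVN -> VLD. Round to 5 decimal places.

0.91407

Known legs of the cycle: 1.46 × 0.7569 × 0.7112 × 1.392 = 1.0940126512896
For no arbitrage the full-cycle product must be 1, so the missing rate is 1 / 1.0940126512896 ≈ 0.9140662.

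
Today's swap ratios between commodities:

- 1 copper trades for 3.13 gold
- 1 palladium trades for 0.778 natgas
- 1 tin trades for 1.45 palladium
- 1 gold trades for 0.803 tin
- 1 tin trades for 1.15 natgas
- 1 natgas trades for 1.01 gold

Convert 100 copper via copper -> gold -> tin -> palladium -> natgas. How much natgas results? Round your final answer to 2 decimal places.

100 copper × 3.13 = 313 gold
313 gold × 0.803 = 251.339 tin
251.339 tin × 1.45 = 364.44155 palladium
364.44155 palladium × 0.778 = 283.5355259 natgas

283.54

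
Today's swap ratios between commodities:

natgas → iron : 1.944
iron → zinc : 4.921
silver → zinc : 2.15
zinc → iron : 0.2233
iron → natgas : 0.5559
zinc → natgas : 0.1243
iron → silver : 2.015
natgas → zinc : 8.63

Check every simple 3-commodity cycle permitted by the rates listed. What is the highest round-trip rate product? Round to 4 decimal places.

1.1891

iron→zinc→natgas→iron: 4.921 × 0.1243 × 1.944 = 1.18911
iron→natgas→zinc→iron: 0.5559 × 8.63 × 0.2233 = 1.07126
iron→silver→zinc→iron: 2.015 × 2.15 × 0.2233 = 0.96739
Maximum is iron→zinc→natgas→iron at 1.1891; arbitrage exists.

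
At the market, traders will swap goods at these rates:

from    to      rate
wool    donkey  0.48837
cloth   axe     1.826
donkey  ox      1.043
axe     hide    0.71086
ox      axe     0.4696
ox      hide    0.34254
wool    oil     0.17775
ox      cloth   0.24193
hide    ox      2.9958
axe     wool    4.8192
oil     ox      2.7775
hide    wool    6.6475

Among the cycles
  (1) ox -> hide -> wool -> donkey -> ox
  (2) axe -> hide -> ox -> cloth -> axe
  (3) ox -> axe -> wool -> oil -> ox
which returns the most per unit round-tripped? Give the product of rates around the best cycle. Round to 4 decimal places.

(1) 0.34254 × 6.6475 × 0.48837 × 1.043 = 1.15985
(2) 0.71086 × 2.9958 × 0.24193 × 1.826 = 0.94078
(3) 0.4696 × 4.8192 × 0.17775 × 2.7775 = 1.11729
Highest is cycle (1) at 1.1599 (>1, arbitrage).

1.1599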